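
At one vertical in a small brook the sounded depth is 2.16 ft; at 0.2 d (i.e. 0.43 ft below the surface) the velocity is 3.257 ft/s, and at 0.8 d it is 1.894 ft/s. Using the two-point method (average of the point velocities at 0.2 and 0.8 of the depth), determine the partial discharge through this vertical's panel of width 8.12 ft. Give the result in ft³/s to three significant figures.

45.2 ft³/s

v̄ = (3.257 + 1.894) / 2 = 2.576 ft/s
q = v̄ × d × w = 2.576 × 2.16 × 8.12 = 45.17 ft³/s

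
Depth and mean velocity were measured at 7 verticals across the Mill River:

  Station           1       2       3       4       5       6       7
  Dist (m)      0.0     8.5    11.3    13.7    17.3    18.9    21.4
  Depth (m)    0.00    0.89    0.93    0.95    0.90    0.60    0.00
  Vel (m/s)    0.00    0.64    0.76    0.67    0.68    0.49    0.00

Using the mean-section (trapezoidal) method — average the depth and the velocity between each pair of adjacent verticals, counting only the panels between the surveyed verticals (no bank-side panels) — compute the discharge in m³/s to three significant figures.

Panel 1-2: Δb = 8.5 m, d̄ = (0.00+0.89)/2 = 0.445, v̄ = (0.00+0.64)/2 = 0.32 → q = 8.5×0.445×0.32 = 1.210 m³/s
Panel 2-3: Δb = 2.8 m, d̄ = (0.89+0.93)/2 = 0.91, v̄ = (0.64+0.76)/2 = 0.7 → q = 2.8×0.91×0.7 = 1.784 m³/s
Panel 3-4: Δb = 2.4 m, d̄ = (0.93+0.95)/2 = 0.94, v̄ = (0.76+0.67)/2 = 0.715 → q = 2.4×0.94×0.715 = 1.613 m³/s
Panel 4-5: Δb = 3.6 m, d̄ = (0.95+0.90)/2 = 0.925, v̄ = (0.67+0.68)/2 = 0.675 → q = 3.6×0.925×0.675 = 2.248 m³/s
Panel 5-6: Δb = 1.6 m, d̄ = (0.90+0.60)/2 = 0.75, v̄ = (0.68+0.49)/2 = 0.585 → q = 1.6×0.75×0.585 = 0.7020 m³/s
Panel 6-7: Δb = 2.5 m, d̄ = (0.60+0.00)/2 = 0.3, v̄ = (0.49+0.00)/2 = 0.245 → q = 2.5×0.3×0.245 = 0.1838 m³/s
Q = Σ q = 7.741 m³/s

7.74 m³/s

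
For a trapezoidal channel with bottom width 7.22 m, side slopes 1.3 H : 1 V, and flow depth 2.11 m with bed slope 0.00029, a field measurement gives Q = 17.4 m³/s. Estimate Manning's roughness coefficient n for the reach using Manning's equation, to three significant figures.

A = (b + z·y)·y = (7.22 + 1.3×2.11)×2.11 = 21.02 m²
P = b + 2y√(1+z²) = 7.22 + 2×2.11×√(1+1.3²) = 14.14 m
R = A/P = 21.02/14.14 = 1.487 m
n = (1/Q)·A·R^(2/3)·S^(1/2) = (1/17.4) × 21.02 × 1.303 × 0.01703 = 0.02680

0.0268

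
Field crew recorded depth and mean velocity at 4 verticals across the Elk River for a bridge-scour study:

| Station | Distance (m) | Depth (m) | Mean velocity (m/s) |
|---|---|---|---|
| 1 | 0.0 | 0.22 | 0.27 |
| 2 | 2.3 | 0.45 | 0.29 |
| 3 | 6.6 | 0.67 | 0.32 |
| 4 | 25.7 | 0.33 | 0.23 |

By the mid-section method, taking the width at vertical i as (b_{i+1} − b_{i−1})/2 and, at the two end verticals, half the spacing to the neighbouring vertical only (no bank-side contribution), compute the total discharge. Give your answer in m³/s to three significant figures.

3.73 m³/s

w_1 = (2.3 − 0.0)/2 = 1.15 m; q_1 = 0.27 × 0.22 × 1.15 = 0.06831 m³/s
w_2 = (6.6 − 0.0)/2 = 3.3 m; q_2 = 0.29 × 0.45 × 3.3 = 0.4307 m³/s
w_3 = (25.7 − 2.3)/2 = 11.7 m; q_3 = 0.32 × 0.67 × 11.7 = 2.508 m³/s
w_4 = (25.7 − 6.6)/2 = 9.55 m; q_4 = 0.23 × 0.33 × 9.55 = 0.7248 m³/s
Q = Σ qᵢ = 3.732 m³/s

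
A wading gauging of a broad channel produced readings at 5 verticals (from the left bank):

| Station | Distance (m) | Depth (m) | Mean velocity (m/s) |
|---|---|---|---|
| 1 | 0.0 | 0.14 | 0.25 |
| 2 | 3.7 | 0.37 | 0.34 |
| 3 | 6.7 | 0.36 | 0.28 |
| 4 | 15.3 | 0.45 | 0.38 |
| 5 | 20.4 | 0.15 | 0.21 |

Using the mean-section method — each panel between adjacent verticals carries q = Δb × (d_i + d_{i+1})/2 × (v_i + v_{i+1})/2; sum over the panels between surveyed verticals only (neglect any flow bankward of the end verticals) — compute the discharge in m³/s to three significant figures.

2.22 m³/s

Panel 1-2: Δb = 3.7 m, d̄ = (0.14+0.37)/2 = 0.255, v̄ = (0.25+0.34)/2 = 0.295 → q = 3.7×0.255×0.295 = 0.2783 m³/s
Panel 2-3: Δb = 3 m, d̄ = (0.37+0.36)/2 = 0.365, v̄ = (0.34+0.28)/2 = 0.31 → q = 3×0.365×0.31 = 0.3395 m³/s
Panel 3-4: Δb = 8.6 m, d̄ = (0.36+0.45)/2 = 0.405, v̄ = (0.28+0.38)/2 = 0.33 → q = 8.6×0.405×0.33 = 1.149 m³/s
Panel 4-5: Δb = 5.1 m, d̄ = (0.45+0.15)/2 = 0.3, v̄ = (0.38+0.21)/2 = 0.295 → q = 5.1×0.3×0.295 = 0.4514 m³/s
Q = Σ q = 2.219 m³/s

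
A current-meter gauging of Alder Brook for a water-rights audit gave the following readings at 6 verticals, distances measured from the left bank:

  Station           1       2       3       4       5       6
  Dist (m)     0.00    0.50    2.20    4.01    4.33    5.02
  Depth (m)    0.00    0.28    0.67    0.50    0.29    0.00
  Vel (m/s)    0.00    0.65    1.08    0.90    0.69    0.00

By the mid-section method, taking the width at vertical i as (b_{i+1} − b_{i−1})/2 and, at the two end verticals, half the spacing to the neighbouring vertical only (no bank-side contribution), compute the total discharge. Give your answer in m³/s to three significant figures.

w_2 = (2.20 − 0.00)/2 = 1.1 m; q_2 = 0.65 × 0.28 × 1.1 = 0.2002 m³/s
w_3 = (4.01 − 0.50)/2 = 1.755 m; q_3 = 1.08 × 0.67 × 1.755 = 1.270 m³/s
w_4 = (4.33 − 2.20)/2 = 1.065 m; q_4 = 0.90 × 0.50 × 1.065 = 0.4793 m³/s
w_5 = (5.02 − 4.01)/2 = 0.505 m; q_5 = 0.69 × 0.29 × 0.505 = 0.1011 m³/s
Stations 1, 6 contribute zero (depth or velocity is 0).
Q = Σ qᵢ = 2.050 m³/s

2.05 m³/s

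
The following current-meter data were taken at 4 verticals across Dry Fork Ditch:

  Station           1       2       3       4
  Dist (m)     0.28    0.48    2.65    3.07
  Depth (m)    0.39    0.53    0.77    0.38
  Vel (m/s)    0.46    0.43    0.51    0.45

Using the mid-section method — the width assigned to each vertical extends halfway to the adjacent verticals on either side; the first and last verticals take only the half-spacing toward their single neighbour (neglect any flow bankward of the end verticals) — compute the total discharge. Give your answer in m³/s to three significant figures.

w_1 = (0.48 − 0.28)/2 = 0.1 m; q_1 = 0.46 × 0.39 × 0.1 = 0.01794 m³/s
w_2 = (2.65 − 0.28)/2 = 1.185 m; q_2 = 0.43 × 0.53 × 1.185 = 0.2701 m³/s
w_3 = (3.07 − 0.48)/2 = 1.295 m; q_3 = 0.51 × 0.77 × 1.295 = 0.5085 m³/s
w_4 = (3.07 − 2.65)/2 = 0.21 m; q_4 = 0.45 × 0.38 × 0.21 = 0.03591 m³/s
Q = Σ qᵢ = 0.8325 m³/s

0.832 m³/s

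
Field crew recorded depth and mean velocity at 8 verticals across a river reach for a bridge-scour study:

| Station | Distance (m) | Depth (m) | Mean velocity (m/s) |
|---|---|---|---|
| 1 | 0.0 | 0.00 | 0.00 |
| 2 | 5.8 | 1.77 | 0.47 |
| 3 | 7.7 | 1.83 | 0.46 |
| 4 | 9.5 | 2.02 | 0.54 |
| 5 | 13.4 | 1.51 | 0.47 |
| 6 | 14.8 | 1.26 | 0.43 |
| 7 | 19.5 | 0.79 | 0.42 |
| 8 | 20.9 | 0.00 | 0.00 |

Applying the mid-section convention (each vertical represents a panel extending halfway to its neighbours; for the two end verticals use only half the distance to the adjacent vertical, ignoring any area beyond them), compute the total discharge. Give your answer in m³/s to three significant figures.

12.4 m³/s

w_2 = (7.7 − 0.0)/2 = 3.85 m; q_2 = 0.47 × 1.77 × 3.85 = 3.203 m³/s
w_3 = (9.5 − 5.8)/2 = 1.85 m; q_3 = 0.46 × 1.83 × 1.85 = 1.557 m³/s
w_4 = (13.4 − 7.7)/2 = 2.85 m; q_4 = 0.54 × 2.02 × 2.85 = 3.109 m³/s
w_5 = (14.8 − 9.5)/2 = 2.65 m; q_5 = 0.47 × 1.51 × 2.65 = 1.881 m³/s
w_6 = (19.5 − 13.4)/2 = 3.05 m; q_6 = 0.43 × 1.26 × 3.05 = 1.652 m³/s
w_7 = (20.9 − 14.8)/2 = 3.05 m; q_7 = 0.42 × 0.79 × 3.05 = 1.012 m³/s
Stations 1, 8 contribute zero (depth or velocity is 0).
Q = Σ qᵢ = 12.41 m³/s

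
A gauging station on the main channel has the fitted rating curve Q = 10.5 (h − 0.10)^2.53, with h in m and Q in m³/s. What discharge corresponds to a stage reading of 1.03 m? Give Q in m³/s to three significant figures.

8.74 m³/s

Q = 10.5 × (1.03 − 0.10)^2.53 = 10.5 × 0.93^2.53 = 8.739 m³/s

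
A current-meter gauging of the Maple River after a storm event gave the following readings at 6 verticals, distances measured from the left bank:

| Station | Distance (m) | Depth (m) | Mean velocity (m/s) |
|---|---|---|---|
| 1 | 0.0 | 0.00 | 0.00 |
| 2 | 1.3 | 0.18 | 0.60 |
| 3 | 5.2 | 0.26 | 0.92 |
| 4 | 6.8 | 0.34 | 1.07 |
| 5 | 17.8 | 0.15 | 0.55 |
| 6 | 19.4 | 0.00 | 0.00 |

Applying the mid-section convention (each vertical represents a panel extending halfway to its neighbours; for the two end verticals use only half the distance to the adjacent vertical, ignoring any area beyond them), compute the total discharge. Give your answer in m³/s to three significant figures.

w_2 = (5.2 − 0.0)/2 = 2.6 m; q_2 = 0.60 × 0.18 × 2.6 = 0.2808 m³/s
w_3 = (6.8 − 1.3)/2 = 2.75 m; q_3 = 0.92 × 0.26 × 2.75 = 0.6578 m³/s
w_4 = (17.8 − 5.2)/2 = 6.3 m; q_4 = 1.07 × 0.34 × 6.3 = 2.292 m³/s
w_5 = (19.4 − 6.8)/2 = 6.3 m; q_5 = 0.55 × 0.15 × 6.3 = 0.5198 m³/s
Stations 1, 6 contribute zero (depth or velocity is 0).
Q = Σ qᵢ = 3.750 m³/s

3.75 m³/s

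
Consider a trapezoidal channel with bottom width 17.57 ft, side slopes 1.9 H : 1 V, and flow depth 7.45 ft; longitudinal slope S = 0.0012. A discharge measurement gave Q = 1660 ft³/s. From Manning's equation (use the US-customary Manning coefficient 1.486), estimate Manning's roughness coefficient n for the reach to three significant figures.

0.0208

A = (b + z·y)·y = (17.57 + 1.9×7.45)×7.45 = 236.4 ft²
P = b + 2y√(1+z²) = 17.57 + 2×7.45×√(1+1.9²) = 49.56 ft
R = A/P = 236.4/49.56 = 4.769 ft
n = (1.486/Q)·A·R^(2/3)·S^(1/2) = (1.486/1660) × 236.4 × 2.833 × 0.03464 = 0.02077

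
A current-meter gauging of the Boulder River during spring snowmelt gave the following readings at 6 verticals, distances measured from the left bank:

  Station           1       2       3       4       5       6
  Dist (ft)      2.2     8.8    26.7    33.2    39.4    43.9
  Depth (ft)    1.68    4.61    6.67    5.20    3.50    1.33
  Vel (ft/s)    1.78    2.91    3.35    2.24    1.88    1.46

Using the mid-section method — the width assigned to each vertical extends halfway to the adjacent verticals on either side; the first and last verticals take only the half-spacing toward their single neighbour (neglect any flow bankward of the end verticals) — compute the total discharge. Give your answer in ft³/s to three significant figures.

w_1 = (8.8 − 2.2)/2 = 3.3 ft; q_1 = 1.78 × 1.68 × 3.3 = 9.868 ft³/s
w_2 = (26.7 − 2.2)/2 = 12.25 ft; q_2 = 2.91 × 4.61 × 12.25 = 164.3 ft³/s
w_3 = (33.2 − 8.8)/2 = 12.2 ft; q_3 = 3.35 × 6.67 × 12.2 = 272.6 ft³/s
w_4 = (39.4 − 26.7)/2 = 6.35 ft; q_4 = 2.24 × 5.20 × 6.35 = 73.96 ft³/s
w_5 = (43.9 − 33.2)/2 = 5.35 ft; q_5 = 1.88 × 3.50 × 5.35 = 35.20 ft³/s
w_6 = (43.9 − 39.4)/2 = 2.25 ft; q_6 = 1.46 × 1.33 × 2.25 = 4.369 ft³/s
Q = Σ qᵢ = 560.3 ft³/s

560 ft³/s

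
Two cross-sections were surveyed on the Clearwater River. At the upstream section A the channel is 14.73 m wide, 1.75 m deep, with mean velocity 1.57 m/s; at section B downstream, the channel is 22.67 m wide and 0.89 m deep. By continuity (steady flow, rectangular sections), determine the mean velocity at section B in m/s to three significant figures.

2.01 m/s

Q = A₁V₁ = (14.73×1.75) × 1.57 = 40.47 m³/s
A₂ = 22.67 × 0.89 = 20.18 m²
V₂ = Q/A₂ = 40.47/20.18 = 2.006 m/s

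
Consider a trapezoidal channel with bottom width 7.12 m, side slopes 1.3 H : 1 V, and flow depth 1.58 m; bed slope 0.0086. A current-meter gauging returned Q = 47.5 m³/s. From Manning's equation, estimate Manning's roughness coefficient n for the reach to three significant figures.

0.0316

A = (b + z·y)·y = (7.12 + 1.3×1.58)×1.58 = 14.49 m²
P = b + 2y√(1+z²) = 7.12 + 2×1.58×√(1+1.3²) = 12.30 m
R = A/P = 14.49/12.30 = 1.178 m
n = (1/Q)·A·R^(2/3)·S^(1/2) = (1/47.5) × 14.49 × 1.116 × 0.09274 = 0.03157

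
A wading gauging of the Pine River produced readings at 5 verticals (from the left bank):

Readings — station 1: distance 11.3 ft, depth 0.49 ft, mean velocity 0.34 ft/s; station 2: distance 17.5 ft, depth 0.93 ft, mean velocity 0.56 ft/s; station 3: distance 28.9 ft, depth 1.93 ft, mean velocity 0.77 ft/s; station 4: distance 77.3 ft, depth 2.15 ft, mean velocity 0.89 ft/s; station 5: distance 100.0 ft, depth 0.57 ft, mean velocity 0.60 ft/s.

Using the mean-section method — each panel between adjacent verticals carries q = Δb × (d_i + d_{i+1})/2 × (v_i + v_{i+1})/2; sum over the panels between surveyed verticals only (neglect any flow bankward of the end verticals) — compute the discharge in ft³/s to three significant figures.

Panel 1-2: Δb = 6.2 ft, d̄ = (0.49+0.93)/2 = 0.71, v̄ = (0.34+0.56)/2 = 0.45 → q = 6.2×0.71×0.45 = 1.981 ft³/s
Panel 2-3: Δb = 11.4 ft, d̄ = (0.93+1.93)/2 = 1.43, v̄ = (0.56+0.77)/2 = 0.665 → q = 11.4×1.43×0.665 = 10.84 ft³/s
Panel 3-4: Δb = 48.4 ft, d̄ = (1.93+2.15)/2 = 2.04, v̄ = (0.77+0.89)/2 = 0.83 → q = 48.4×2.04×0.83 = 81.95 ft³/s
Panel 4-5: Δb = 22.7 ft, d̄ = (2.15+0.57)/2 = 1.36, v̄ = (0.89+0.60)/2 = 0.745 → q = 22.7×1.36×0.745 = 23.00 ft³/s
Q = Σ q = 117.8 ft³/s

118 ft³/s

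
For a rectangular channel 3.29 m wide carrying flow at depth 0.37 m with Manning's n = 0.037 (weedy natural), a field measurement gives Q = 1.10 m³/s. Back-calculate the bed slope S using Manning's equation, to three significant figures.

A = b·y = 3.29 × 0.37 = 1.217 m²
P = b + 2y = 3.29 + 2×0.37 = 4.030 m
R = A/P = 1.217/4.030 = 0.3021 m
S = (Q·n / (1·A·R^(2/3)))² = (1.10×0.037 / (1×1.217×0.4502))² = 0.005516

0.00552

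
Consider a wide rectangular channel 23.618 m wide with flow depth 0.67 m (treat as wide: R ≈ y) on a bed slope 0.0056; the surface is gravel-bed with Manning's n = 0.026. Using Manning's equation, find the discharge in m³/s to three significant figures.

A = b·y = 23.618 × 0.67 = 15.82 m²
Wide channel: R ≈ y = 0.67 m
Q = (1/n)·A·R^(2/3)·S^(1/2) = (1/0.026) × 15.82 × 0.6700^(2/3) × 0.0056^(1/2) = 34.87 m³/s

34.9 m³/s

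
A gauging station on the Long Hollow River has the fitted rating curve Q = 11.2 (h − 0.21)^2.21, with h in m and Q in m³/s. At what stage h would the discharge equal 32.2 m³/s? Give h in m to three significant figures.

h − h₀ = (Q/C)^(1/b) = (32.2/11.2)^(1/2.21) = 1.613 m
h = 0.21 + 1.613 = 1.823 m

1.82 m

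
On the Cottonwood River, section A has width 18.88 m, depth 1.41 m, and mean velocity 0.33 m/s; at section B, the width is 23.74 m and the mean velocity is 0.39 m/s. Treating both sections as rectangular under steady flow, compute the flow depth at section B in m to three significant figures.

Q = A₁V₁ = (18.88×1.41) × 0.33 = 8.785 m³/s
d₂ = Q/(b₂ V₂) = 8.785/(23.74×0.39) = 0.9488 m

0.949 m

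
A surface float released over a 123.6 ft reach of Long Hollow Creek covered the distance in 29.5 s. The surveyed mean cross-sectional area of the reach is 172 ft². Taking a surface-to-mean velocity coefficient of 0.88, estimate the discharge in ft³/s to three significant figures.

v_surface = L / t̄ = 123.6 / 29.5 = 4.190 ft/s
v_mean = 0.88 × 4.190 = 3.687 ft/s
Q = A × v_mean = 172 × 3.687 = 634.2 ft³/s

634 ft³/s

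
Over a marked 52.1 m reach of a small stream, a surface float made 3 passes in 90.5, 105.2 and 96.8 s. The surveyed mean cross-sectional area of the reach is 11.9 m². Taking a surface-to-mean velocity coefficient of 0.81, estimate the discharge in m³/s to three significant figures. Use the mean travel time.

5.15 m³/s

t̄ = (90.5 + 105.2 + 96.8) / 3 = 97.5 s
v_surface = L / t̄ = 52.1 / 97.5 = 0.5344 m/s
v_mean = 0.81 × 0.5344 = 0.4328 m/s
Q = A × v_mean = 11.9 × 0.4328 = 5.151 m³/s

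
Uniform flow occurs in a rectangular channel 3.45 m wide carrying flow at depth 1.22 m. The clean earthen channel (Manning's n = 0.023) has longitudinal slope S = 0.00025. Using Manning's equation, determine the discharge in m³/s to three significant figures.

2.31 m³/s

A = b·y = 3.45 × 1.22 = 4.209 m²
P = b + 2y = 3.45 + 2×1.22 = 5.890 m
R = A/P = 4.209/5.890 = 0.7146 m
Q = (1/n)·A·R^(2/3)·S^(1/2) = (1/0.023) × 4.209 × 0.7146^(2/3) × 0.00025^(1/2) = 2.313 m³/s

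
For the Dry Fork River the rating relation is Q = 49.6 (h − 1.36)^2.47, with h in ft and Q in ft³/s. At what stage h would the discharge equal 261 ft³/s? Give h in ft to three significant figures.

h − h₀ = (Q/C)^(1/b) = (261/49.6)^(1/2.47) = 1.959 ft
h = 1.36 + 1.959 = 3.319 ft

3.32 ft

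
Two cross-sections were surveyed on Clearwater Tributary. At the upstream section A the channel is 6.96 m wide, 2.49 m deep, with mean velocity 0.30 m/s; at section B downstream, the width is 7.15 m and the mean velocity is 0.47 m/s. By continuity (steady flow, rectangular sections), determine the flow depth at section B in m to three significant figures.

Q = A₁V₁ = (6.96×2.49) × 0.30 = 5.199 m³/s
d₂ = Q/(b₂ V₂) = 5.199/(7.15×0.47) = 1.547 m

1.55 m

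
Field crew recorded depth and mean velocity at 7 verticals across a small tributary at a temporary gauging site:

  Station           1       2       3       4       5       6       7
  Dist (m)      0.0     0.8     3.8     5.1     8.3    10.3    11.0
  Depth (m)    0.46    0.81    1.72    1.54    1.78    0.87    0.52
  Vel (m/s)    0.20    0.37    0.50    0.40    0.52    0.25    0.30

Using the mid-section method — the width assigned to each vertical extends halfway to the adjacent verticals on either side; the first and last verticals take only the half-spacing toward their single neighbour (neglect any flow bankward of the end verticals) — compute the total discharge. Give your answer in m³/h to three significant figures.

23700 m³/h

w_1 = (0.8 − 0.0)/2 = 0.4 m; q_1 = 0.20 × 0.46 × 0.4 = 0.03680 m³/s
w_2 = (3.8 − 0.0)/2 = 1.9 m; q_2 = 0.37 × 0.81 × 1.9 = 0.5694 m³/s
w_3 = (5.1 − 0.8)/2 = 2.15 m; q_3 = 0.50 × 1.72 × 2.15 = 1.849 m³/s
w_4 = (8.3 − 3.8)/2 = 2.25 m; q_4 = 0.40 × 1.54 × 2.25 = 1.386 m³/s
w_5 = (10.3 − 5.1)/2 = 2.6 m; q_5 = 0.52 × 1.78 × 2.6 = 2.407 m³/s
w_6 = (11.0 − 8.3)/2 = 1.35 m; q_6 = 0.25 × 0.87 × 1.35 = 0.2936 m³/s
w_7 = (11.0 − 10.3)/2 = 0.35 m; q_7 = 0.30 × 0.52 × 0.35 = 0.05460 m³/s
Q = Σ qᵢ = 6.596 m³/s
= 6.596 × 3600 = 23750 m³/h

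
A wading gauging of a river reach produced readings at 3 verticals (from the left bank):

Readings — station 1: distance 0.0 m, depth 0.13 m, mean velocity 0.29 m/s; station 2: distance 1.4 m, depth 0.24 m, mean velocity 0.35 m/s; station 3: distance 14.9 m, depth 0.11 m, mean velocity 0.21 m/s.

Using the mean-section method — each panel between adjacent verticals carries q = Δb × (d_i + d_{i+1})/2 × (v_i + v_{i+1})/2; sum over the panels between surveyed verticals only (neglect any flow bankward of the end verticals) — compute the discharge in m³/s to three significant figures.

Panel 1-2: Δb = 1.4 m, d̄ = (0.13+0.24)/2 = 0.185, v̄ = (0.29+0.35)/2 = 0.32 → q = 1.4×0.185×0.32 = 0.08288 m³/s
Panel 2-3: Δb = 13.5 m, d̄ = (0.24+0.11)/2 = 0.175, v̄ = (0.35+0.21)/2 = 0.28 → q = 13.5×0.175×0.28 = 0.6615 m³/s
Q = Σ q = 0.7444 m³/s

0.744 m³/s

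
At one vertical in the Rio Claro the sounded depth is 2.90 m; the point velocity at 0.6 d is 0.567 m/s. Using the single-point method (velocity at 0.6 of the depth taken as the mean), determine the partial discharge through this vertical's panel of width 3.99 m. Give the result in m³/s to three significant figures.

6.56 m³/s

v̄ = v₀.₆ = 0.567 m/s
q = v̄ × d × w = 0.5670 × 2.90 × 3.99 = 6.561 m³/s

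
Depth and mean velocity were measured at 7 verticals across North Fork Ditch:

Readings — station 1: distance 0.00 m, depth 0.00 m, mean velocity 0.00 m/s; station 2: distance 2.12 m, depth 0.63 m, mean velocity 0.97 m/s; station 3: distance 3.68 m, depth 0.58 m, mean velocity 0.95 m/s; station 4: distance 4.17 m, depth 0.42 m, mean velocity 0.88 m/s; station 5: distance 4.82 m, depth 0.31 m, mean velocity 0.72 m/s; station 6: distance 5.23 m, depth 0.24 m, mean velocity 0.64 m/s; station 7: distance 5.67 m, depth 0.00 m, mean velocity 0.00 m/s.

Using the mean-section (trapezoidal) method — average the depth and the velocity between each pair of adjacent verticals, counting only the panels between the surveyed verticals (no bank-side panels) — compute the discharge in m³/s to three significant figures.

Panel 1-2: Δb = 2.12 m, d̄ = (0.00+0.63)/2 = 0.315, v̄ = (0.00+0.97)/2 = 0.485 → q = 2.12×0.315×0.485 = 0.3239 m³/s
Panel 2-3: Δb = 1.56 m, d̄ = (0.63+0.58)/2 = 0.605, v̄ = (0.97+0.95)/2 = 0.96 → q = 1.56×0.605×0.96 = 0.9060 m³/s
Panel 3-4: Δb = 0.49 m, d̄ = (0.58+0.42)/2 = 0.5, v̄ = (0.95+0.88)/2 = 0.915 → q = 0.49×0.5×0.915 = 0.2242 m³/s
Panel 4-5: Δb = 0.65 m, d̄ = (0.42+0.31)/2 = 0.365, v̄ = (0.88+0.72)/2 = 0.8 → q = 0.65×0.365×0.8 = 0.1898 m³/s
Panel 5-6: Δb = 0.41 m, d̄ = (0.31+0.24)/2 = 0.275, v̄ = (0.72+0.64)/2 = 0.68 → q = 0.41×0.275×0.68 = 0.07667 m³/s
Panel 6-7: Δb = 0.44 m, d̄ = (0.24+0.00)/2 = 0.12, v̄ = (0.64+0.00)/2 = 0.32 → q = 0.44×0.12×0.32 = 0.01690 m³/s
Q = Σ q = 1.737 m³/s

1.74 m³/s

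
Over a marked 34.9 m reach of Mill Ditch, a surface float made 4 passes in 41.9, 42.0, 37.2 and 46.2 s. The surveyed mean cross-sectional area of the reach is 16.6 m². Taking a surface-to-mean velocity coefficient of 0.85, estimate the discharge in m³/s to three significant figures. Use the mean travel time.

11.8 m³/s

t̄ = (41.9 + 42.0 + 37.2 + 46.2) / 4 = 41.825 s
v_surface = L / t̄ = 34.9 / 41.825 = 0.8344 m/s
v_mean = 0.85 × 0.8344 = 0.7093 m/s
Q = A × v_mean = 16.6 × 0.7093 = 11.77 m³/s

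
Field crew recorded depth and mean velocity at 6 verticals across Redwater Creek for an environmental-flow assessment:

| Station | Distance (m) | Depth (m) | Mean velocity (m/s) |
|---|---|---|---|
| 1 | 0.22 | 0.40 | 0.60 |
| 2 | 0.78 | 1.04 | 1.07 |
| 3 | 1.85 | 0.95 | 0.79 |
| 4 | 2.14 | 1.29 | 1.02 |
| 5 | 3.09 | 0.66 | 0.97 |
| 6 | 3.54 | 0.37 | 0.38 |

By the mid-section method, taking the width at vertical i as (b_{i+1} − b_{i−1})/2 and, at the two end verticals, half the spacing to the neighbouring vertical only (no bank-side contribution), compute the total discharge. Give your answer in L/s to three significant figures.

2780 L/s

w_1 = (0.78 − 0.22)/2 = 0.28 m; q_1 = 0.60 × 0.40 × 0.28 = 0.06720 m³/s
w_2 = (1.85 − 0.22)/2 = 0.815 m; q_2 = 1.07 × 1.04 × 0.815 = 0.9069 m³/s
w_3 = (2.14 − 0.78)/2 = 0.68 m; q_3 = 0.79 × 0.95 × 0.68 = 0.5103 m³/s
w_4 = (3.09 − 1.85)/2 = 0.62 m; q_4 = 1.02 × 1.29 × 0.62 = 0.8158 m³/s
w_5 = (3.54 − 2.14)/2 = 0.7 m; q_5 = 0.97 × 0.66 × 0.7 = 0.4481 m³/s
w_6 = (3.54 − 3.09)/2 = 0.225 m; q_6 = 0.38 × 0.37 × 0.225 = 0.03164 m³/s
Q = Σ qᵢ = 2.780 m³/s
= 2.780 × 1000 = 2780 L/s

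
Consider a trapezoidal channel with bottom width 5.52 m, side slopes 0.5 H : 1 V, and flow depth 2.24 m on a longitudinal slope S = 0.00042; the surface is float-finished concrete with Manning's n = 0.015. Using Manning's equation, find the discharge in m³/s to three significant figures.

25.6 m³/s

A = (b + z·y)·y = (5.52 + 0.5×2.24)×2.24 = 14.87 m²
P = b + 2y√(1+z²) = 5.52 + 2×2.24×√(1+0.5²) = 10.53 m
R = A/P = 14.87/10.53 = 1.413 m
Q = (1/n)·A·R^(2/3)·S^(1/2) = (1/0.015) × 14.87 × 1.413^(2/3) × 0.00042^(1/2) = 25.58 m³/s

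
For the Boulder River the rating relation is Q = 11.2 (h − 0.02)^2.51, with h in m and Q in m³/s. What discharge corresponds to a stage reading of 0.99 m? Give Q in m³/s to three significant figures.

10.4 m³/s

Q = 11.2 × (0.99 − 0.02)^2.51 = 11.2 × 0.97^2.51 = 10.38 m³/s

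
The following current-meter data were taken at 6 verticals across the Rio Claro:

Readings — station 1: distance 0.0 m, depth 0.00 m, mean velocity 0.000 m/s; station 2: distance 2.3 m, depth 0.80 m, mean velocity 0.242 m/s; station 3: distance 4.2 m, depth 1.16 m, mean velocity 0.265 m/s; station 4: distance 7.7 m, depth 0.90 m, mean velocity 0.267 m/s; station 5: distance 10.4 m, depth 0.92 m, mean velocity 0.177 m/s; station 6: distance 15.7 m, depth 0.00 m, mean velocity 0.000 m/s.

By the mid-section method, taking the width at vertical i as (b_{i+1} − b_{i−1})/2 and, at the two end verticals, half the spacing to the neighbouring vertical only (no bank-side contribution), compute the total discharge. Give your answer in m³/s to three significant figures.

2.63 m³/s

w_2 = (4.2 − 0.0)/2 = 2.1 m; q_2 = 0.242 × 0.80 × 2.1 = 0.4066 m³/s
w_3 = (7.7 − 2.3)/2 = 2.7 m; q_3 = 0.265 × 1.16 × 2.7 = 0.8300 m³/s
w_4 = (10.4 − 4.2)/2 = 3.1 m; q_4 = 0.267 × 0.90 × 3.1 = 0.7449 m³/s
w_5 = (15.7 − 7.7)/2 = 4 m; q_5 = 0.177 × 0.92 × 4 = 0.6514 m³/s
Stations 1, 6 contribute zero (depth or velocity is 0).
Q = Σ qᵢ = 2.633 m³/s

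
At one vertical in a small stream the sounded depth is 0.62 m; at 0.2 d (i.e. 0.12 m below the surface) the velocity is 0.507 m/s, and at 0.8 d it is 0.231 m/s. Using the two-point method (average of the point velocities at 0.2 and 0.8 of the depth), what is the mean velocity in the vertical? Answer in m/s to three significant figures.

0.369 m/s

v̄ = (0.507 + 0.231) / 2 = 0.3690 m/s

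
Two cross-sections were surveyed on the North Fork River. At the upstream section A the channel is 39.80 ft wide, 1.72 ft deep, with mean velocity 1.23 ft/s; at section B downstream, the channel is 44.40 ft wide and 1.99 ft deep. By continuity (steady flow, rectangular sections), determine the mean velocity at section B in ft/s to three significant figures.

0.953 ft/s

Q = A₁V₁ = (39.80×1.72) × 1.23 = 84.20 ft³/s
A₂ = 44.40 × 1.99 = 88.36 ft²
V₂ = Q/A₂ = 84.20/88.36 = 0.9530 ft/s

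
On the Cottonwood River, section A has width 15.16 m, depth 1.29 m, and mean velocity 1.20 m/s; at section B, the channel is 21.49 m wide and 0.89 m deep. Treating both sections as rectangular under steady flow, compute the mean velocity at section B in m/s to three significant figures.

1.23 m/s

Q = A₁V₁ = (15.16×1.29) × 1.20 = 23.47 m³/s
A₂ = 21.49 × 0.89 = 19.13 m²
V₂ = Q/A₂ = 23.47/19.13 = 1.227 m/s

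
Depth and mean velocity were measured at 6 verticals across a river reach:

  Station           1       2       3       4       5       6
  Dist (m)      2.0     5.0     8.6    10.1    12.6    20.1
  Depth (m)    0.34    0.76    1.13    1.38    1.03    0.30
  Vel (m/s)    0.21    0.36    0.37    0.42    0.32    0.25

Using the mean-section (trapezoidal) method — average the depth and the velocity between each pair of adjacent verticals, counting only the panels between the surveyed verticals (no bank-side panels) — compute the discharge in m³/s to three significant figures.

Panel 1-2: Δb = 3 m, d̄ = (0.34+0.76)/2 = 0.55, v̄ = (0.21+0.36)/2 = 0.285 → q = 3×0.55×0.285 = 0.4703 m³/s
Panel 2-3: Δb = 3.6 m, d̄ = (0.76+1.13)/2 = 0.945, v̄ = (0.36+0.37)/2 = 0.365 → q = 3.6×0.945×0.365 = 1.242 m³/s
Panel 3-4: Δb = 1.5 m, d̄ = (1.13+1.38)/2 = 1.255, v̄ = (0.37+0.42)/2 = 0.395 → q = 1.5×1.255×0.395 = 0.7436 m³/s
Panel 4-5: Δb = 2.5 m, d̄ = (1.38+1.03)/2 = 1.205, v̄ = (0.42+0.32)/2 = 0.37 → q = 2.5×1.205×0.37 = 1.115 m³/s
Panel 5-6: Δb = 7.5 m, d̄ = (1.03+0.30)/2 = 0.665, v̄ = (0.32+0.25)/2 = 0.285 → q = 7.5×0.665×0.285 = 1.421 m³/s
Q = Σ q = 4.992 m³/s

4.99 m³/s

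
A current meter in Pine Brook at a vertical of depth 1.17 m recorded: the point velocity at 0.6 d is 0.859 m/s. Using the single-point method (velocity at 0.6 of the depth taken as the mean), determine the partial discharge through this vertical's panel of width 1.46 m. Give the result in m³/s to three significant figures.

v̄ = v₀.₆ = 0.859 m/s
q = v̄ × d × w = 0.8590 × 1.17 × 1.46 = 1.467 m³/s

1.47 m³/s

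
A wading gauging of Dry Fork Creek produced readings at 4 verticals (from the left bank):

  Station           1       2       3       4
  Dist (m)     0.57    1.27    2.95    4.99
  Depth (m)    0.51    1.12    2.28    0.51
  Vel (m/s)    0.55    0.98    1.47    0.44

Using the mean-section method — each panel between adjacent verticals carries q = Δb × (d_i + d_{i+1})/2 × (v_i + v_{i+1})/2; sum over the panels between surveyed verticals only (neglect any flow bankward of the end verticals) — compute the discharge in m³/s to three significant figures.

6.65 m³/s

Panel 1-2: Δb = 0.7 m, d̄ = (0.51+1.12)/2 = 0.815, v̄ = (0.55+0.98)/2 = 0.765 → q = 0.7×0.815×0.765 = 0.4364 m³/s
Panel 2-3: Δb = 1.68 m, d̄ = (1.12+2.28)/2 = 1.7, v̄ = (0.98+1.47)/2 = 1.225 → q = 1.68×1.7×1.225 = 3.499 m³/s
Panel 3-4: Δb = 2.04 m, d̄ = (2.28+0.51)/2 = 1.395, v̄ = (1.47+0.44)/2 = 0.955 → q = 2.04×1.395×0.955 = 2.718 m³/s
Q = Σ q = 6.653 m³/s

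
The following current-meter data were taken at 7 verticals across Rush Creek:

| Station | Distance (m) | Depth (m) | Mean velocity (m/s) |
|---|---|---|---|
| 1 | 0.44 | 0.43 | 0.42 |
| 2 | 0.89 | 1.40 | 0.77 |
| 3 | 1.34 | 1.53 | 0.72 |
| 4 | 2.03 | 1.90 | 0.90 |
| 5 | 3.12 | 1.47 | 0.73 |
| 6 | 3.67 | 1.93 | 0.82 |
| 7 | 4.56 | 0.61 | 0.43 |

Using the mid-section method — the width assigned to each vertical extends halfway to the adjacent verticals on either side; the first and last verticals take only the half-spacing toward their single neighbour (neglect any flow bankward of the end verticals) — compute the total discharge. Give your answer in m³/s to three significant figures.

w_1 = (0.89 − 0.44)/2 = 0.225 m; q_1 = 0.42 × 0.43 × 0.225 = 0.04064 m³/s
w_2 = (1.34 − 0.44)/2 = 0.45 m; q_2 = 0.77 × 1.40 × 0.45 = 0.4851 m³/s
w_3 = (2.03 − 0.89)/2 = 0.57 m; q_3 = 0.72 × 1.53 × 0.57 = 0.6279 m³/s
w_4 = (3.12 − 1.34)/2 = 0.89 m; q_4 = 0.90 × 1.90 × 0.89 = 1.522 m³/s
w_5 = (3.67 − 2.03)/2 = 0.82 m; q_5 = 0.73 × 1.47 × 0.82 = 0.8799 m³/s
w_6 = (4.56 − 3.12)/2 = 0.72 m; q_6 = 0.82 × 1.93 × 0.72 = 1.139 m³/s
w_7 = (4.56 − 3.67)/2 = 0.445 m; q_7 = 0.43 × 0.61 × 0.445 = 0.1167 m³/s
Q = Σ qᵢ = 4.812 m³/s

4.81 m³/s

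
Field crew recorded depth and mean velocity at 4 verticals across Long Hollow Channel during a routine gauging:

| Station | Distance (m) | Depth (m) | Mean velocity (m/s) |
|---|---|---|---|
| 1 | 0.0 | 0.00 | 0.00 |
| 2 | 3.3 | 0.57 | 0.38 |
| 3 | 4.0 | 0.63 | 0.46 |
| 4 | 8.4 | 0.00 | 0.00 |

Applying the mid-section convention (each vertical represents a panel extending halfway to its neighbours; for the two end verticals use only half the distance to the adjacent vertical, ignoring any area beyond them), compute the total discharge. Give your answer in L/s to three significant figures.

1170 L/s

w_2 = (4.0 − 0.0)/2 = 2 m; q_2 = 0.38 × 0.57 × 2 = 0.4332 m³/s
w_3 = (8.4 − 3.3)/2 = 2.55 m; q_3 = 0.46 × 0.63 × 2.55 = 0.7390 m³/s
Stations 1, 4 contribute zero (depth or velocity is 0).
Q = Σ qᵢ = 1.172 m³/s
= 1.172 × 1000 = 1172 L/s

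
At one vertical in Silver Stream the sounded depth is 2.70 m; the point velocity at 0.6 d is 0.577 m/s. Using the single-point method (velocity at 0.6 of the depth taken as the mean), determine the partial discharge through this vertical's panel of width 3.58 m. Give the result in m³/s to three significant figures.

v̄ = v₀.₆ = 0.577 m/s
q = v̄ × d × w = 0.5770 × 2.70 × 3.58 = 5.577 m³/s

5.58 m³/s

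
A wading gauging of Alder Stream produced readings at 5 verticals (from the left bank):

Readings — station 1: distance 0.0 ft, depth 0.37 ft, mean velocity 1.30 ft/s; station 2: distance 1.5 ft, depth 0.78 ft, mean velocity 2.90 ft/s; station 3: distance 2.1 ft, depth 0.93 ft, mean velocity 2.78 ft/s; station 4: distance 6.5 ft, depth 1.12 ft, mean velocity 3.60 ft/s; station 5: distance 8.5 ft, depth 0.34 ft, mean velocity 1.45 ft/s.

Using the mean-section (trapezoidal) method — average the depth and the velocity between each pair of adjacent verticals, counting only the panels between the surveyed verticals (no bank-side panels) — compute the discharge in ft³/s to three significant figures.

Panel 1-2: Δb = 1.5 ft, d̄ = (0.37+0.78)/2 = 0.575, v̄ = (1.30+2.90)/2 = 2.1 → q = 1.5×0.575×2.1 = 1.811 ft³/s
Panel 2-3: Δb = 0.6 ft, d̄ = (0.78+0.93)/2 = 0.855, v̄ = (2.90+2.78)/2 = 2.84 → q = 0.6×0.855×2.84 = 1.457 ft³/s
Panel 3-4: Δb = 4.4 ft, d̄ = (0.93+1.12)/2 = 1.025, v̄ = (2.78+3.60)/2 = 3.19 → q = 4.4×1.025×3.19 = 14.39 ft³/s
Panel 4-5: Δb = 2 ft, d̄ = (1.12+0.34)/2 = 0.73, v̄ = (3.60+1.45)/2 = 2.525 → q = 2×0.73×2.525 = 3.687 ft³/s
Q = Σ q = 21.34 ft³/s

21.3 ft³/s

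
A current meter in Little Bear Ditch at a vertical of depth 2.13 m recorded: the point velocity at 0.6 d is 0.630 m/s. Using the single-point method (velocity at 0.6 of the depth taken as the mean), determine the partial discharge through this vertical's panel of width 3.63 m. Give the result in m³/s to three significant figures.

4.87 m³/s

v̄ = v₀.₆ = 0.630 m/s
q = v̄ × d × w = 0.6300 × 2.13 × 3.63 = 4.871 m³/s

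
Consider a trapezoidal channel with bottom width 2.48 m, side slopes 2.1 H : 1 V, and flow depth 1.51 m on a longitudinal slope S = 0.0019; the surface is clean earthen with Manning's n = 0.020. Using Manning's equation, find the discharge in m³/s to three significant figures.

17.3 m³/s

A = (b + z·y)·y = (2.48 + 2.1×1.51)×1.51 = 8.533 m²
P = b + 2y√(1+z²) = 2.48 + 2×1.51×√(1+2.1²) = 9.504 m
R = A/P = 8.533/9.504 = 0.8978 m
Q = (1/n)·A·R^(2/3)·S^(1/2) = (1/0.020) × 8.533 × 0.8978^(2/3) × 0.0019^(1/2) = 17.31 m³/s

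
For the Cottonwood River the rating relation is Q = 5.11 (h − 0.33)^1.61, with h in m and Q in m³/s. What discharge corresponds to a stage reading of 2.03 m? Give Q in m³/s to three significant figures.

12.0 m³/s

Q = 5.11 × (2.03 − 0.33)^1.61 = 5.11 × 1.7^1.61 = 12.01 m³/s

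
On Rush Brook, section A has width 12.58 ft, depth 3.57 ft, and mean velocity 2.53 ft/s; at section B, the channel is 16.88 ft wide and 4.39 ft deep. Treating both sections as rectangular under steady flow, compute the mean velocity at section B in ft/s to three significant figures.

Q = A₁V₁ = (12.58×3.57) × 2.53 = 113.6 ft³/s
A₂ = 16.88 × 4.39 = 74.10 ft²
V₂ = Q/A₂ = 113.6/74.10 = 1.533 ft/s

1.53 ft/s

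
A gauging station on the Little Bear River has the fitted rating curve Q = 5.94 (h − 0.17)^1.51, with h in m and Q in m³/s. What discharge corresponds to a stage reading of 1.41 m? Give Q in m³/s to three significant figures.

8.22 m³/s

Q = 5.94 × (1.41 − 0.17)^1.51 = 5.94 × 1.24^1.51 = 8.220 m³/s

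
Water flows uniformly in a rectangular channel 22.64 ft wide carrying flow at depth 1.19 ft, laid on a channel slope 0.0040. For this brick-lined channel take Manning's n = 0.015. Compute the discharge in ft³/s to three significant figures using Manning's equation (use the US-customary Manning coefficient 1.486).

177 ft³/s

A = b·y = 22.64 × 1.19 = 26.94 ft²
P = b + 2y = 22.64 + 2×1.19 = 25.02 ft
R = A/P = 26.94/25.02 = 1.077 ft
Q = (1.486/n)·A·R^(2/3)·S^(1/2) = (1.486/0.015) × 26.94 × 1.077^(2/3) × 0.0040^(1/2) = 177.3 ft³/s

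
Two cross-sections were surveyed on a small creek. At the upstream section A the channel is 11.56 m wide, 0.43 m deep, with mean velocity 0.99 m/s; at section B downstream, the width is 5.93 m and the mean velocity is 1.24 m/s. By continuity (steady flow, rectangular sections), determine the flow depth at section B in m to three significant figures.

0.669 m

Q = A₁V₁ = (11.56×0.43) × 0.99 = 4.921 m³/s
d₂ = Q/(b₂ V₂) = 4.921/(5.93×1.24) = 0.6692 m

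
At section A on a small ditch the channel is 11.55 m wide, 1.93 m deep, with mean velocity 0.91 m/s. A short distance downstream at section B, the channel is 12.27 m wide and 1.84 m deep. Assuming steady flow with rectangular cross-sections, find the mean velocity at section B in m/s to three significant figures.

Q = A₁V₁ = (11.55×1.93) × 0.91 = 20.29 m³/s
A₂ = 12.27 × 1.84 = 22.58 m²
V₂ = Q/A₂ = 20.29/22.58 = 0.8985 m/s

0.899 m/s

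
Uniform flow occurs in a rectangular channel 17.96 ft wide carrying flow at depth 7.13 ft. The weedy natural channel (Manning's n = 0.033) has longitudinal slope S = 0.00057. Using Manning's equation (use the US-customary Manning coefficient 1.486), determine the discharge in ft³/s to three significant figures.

A = b·y = 17.96 × 7.13 = 128.1 ft²
P = b + 2y = 17.96 + 2×7.13 = 32.22 ft
R = A/P = 128.1/32.22 = 3.974 ft
Q = (1.486/n)·A·R^(2/3)·S^(1/2) = (1.486/0.033) × 128.1 × 3.974^(2/3) × 0.00057^(1/2) = 345.4 ft³/s

345 ft³/s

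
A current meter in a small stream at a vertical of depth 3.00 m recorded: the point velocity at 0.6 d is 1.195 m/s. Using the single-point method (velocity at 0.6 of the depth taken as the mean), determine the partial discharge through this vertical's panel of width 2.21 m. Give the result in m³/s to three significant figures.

v̄ = v₀.₆ = 1.195 m/s
q = v̄ × d × w = 1.195 × 3.00 × 2.21 = 7.923 m³/s

7.92 m³/s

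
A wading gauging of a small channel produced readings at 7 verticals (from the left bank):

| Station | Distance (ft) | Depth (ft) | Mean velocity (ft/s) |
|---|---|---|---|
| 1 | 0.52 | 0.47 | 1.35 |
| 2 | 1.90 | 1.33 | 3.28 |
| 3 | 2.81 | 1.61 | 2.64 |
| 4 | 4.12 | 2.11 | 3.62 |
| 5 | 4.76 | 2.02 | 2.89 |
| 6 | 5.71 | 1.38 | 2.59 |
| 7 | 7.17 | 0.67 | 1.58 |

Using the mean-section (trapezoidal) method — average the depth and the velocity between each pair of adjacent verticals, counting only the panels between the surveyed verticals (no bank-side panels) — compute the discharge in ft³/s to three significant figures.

Panel 1-2: Δb = 1.38 ft, d̄ = (0.47+1.33)/2 = 0.9, v̄ = (1.35+3.28)/2 = 2.315 → q = 1.38×0.9×2.315 = 2.875 ft³/s
Panel 2-3: Δb = 0.91 ft, d̄ = (1.33+1.61)/2 = 1.47, v̄ = (3.28+2.64)/2 = 2.96 → q = 0.91×1.47×2.96 = 3.960 ft³/s
Panel 3-4: Δb = 1.31 ft, d̄ = (1.61+2.11)/2 = 1.86, v̄ = (2.64+3.62)/2 = 3.13 → q = 1.31×1.86×3.13 = 7.627 ft³/s
Panel 4-5: Δb = 0.64 ft, d̄ = (2.11+2.02)/2 = 2.065, v̄ = (3.62+2.89)/2 = 3.255 → q = 0.64×2.065×3.255 = 4.302 ft³/s
Panel 5-6: Δb = 0.95 ft, d̄ = (2.02+1.38)/2 = 1.7, v̄ = (2.89+2.59)/2 = 2.74 → q = 0.95×1.7×2.74 = 4.425 ft³/s
Panel 6-7: Δb = 1.46 ft, d̄ = (1.38+0.67)/2 = 1.025, v̄ = (2.59+1.58)/2 = 2.085 → q = 1.46×1.025×2.085 = 3.120 ft³/s
Q = Σ q = 26.31 ft³/s

26.3 ft³/s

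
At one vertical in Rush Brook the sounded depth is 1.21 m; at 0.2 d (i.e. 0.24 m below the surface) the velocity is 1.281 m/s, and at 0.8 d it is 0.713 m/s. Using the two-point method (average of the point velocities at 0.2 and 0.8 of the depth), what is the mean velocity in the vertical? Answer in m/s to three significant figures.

v̄ = (1.281 + 0.713) / 2 = 0.9970 m/s

0.997 m/s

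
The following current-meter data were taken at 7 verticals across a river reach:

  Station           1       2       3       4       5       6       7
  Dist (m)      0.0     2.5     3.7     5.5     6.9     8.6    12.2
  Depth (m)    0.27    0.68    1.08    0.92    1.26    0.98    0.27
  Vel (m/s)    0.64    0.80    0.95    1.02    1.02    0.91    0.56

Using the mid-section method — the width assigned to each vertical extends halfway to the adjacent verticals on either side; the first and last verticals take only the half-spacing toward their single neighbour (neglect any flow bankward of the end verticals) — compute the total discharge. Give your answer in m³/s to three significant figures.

8.89 m³/s

w_1 = (2.5 − 0.0)/2 = 1.25 m; q_1 = 0.64 × 0.27 × 1.25 = 0.2160 m³/s
w_2 = (3.7 − 0.0)/2 = 1.85 m; q_2 = 0.80 × 0.68 × 1.85 = 1.006 m³/s
w_3 = (5.5 − 2.5)/2 = 1.5 m; q_3 = 0.95 × 1.08 × 1.5 = 1.539 m³/s
w_4 = (6.9 − 3.7)/2 = 1.6 m; q_4 = 1.02 × 0.92 × 1.6 = 1.501 m³/s
w_5 = (8.6 − 5.5)/2 = 1.55 m; q_5 = 1.02 × 1.26 × 1.55 = 1.992 m³/s
w_6 = (12.2 − 6.9)/2 = 2.65 m; q_6 = 0.91 × 0.98 × 2.65 = 2.363 m³/s
w_7 = (12.2 − 8.6)/2 = 1.8 m; q_7 = 0.56 × 0.27 × 1.8 = 0.2722 m³/s
Q = Σ qᵢ = 8.890 m³/s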